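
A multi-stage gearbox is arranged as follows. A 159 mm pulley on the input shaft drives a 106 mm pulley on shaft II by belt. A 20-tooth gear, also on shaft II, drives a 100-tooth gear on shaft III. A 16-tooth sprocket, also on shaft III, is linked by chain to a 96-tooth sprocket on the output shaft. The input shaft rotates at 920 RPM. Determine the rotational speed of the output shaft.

belt 106/159 = 0.66667 → 920/0.66667 = 1380 RPM
gear mesh 100/20 = 5 → 1380/5 = 276 RPM
chain 96/16 = 6 → 276/6 = 46 RPM

46 RPM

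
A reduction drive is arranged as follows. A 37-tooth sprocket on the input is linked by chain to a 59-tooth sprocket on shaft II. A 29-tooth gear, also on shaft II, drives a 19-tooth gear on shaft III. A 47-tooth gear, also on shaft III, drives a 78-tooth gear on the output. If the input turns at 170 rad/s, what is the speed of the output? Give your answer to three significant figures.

the input → shaft II (chain, 59/37): 170 ÷ 1.5946 = 106.61 rad/s
shaft II → shaft III (gear mesh, 19/29): 106.61 ÷ 0.65517 = 162.72 rad/s
shaft III → the output (gear mesh, 78/47): 162.72 ÷ 1.6596 = 98.05 rad/s

98.0 rad/s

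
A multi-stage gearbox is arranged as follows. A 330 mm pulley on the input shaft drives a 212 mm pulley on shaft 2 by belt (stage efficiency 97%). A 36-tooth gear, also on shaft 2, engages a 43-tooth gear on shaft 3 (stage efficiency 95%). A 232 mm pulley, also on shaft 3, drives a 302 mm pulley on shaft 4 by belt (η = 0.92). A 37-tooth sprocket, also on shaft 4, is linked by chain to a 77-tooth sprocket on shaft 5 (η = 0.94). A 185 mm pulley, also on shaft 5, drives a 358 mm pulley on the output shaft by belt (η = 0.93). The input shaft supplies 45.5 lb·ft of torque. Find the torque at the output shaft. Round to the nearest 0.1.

135.6 lb·ft

After the belt (212/330): 45.5 × 0.64242 × 0.97 = 28.353 lb·ft
After the gear mesh (43/36): 28.353 × 1.1944 × 0.95 = 32.173 lb·ft
After the belt (302/232): 32.173 × 1.3017 × 0.92 = 38.53 lb·ft
After the chain (77/37): 38.53 × 2.0811 × 0.94 = 75.373 lb·ft
After the belt (358/185): 75.373 × 1.9351 × 0.93 = 135.65 lb·ft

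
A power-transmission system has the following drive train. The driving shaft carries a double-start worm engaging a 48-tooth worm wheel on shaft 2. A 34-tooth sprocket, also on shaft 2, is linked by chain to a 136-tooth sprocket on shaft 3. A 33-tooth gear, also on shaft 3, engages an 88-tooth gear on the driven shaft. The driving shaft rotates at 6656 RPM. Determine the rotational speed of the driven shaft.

26 RPM

the driving shaft → shaft 2 (worm, 48/2): 6656 ÷ 24 = 277.33 RPM
shaft 2 → shaft 3 (chain, 136/34): 277.33 ÷ 4 = 69.333 RPM
shaft 3 → the driven shaft (gear mesh, 88/33): 69.333 ÷ 2.6667 = 26 RPM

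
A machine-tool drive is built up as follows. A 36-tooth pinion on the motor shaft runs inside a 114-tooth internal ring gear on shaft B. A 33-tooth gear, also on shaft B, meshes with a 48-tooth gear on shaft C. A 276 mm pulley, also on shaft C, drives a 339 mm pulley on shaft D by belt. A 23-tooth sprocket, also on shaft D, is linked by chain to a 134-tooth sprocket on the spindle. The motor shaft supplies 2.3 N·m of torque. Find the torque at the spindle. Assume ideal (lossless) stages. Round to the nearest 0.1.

75.8 N·m

Internal gear: ratio = 114/36 = 3.1667; torque at shaft B = 2.3 × 3.1667 = 7.2833 N·m.
Gear mesh: ratio = 48/33 = 1.4545; torque at shaft C = 7.2833 × 1.4545 = 10.594 N·m.
Belt: ratio = 339/276 = 1.2283; torque at shaft D = 10.594 × 1.2283 = 13.012 N·m.
Chain: ratio = 134/23 = 5.8261; torque at the spindle = 13.012 × 5.8261 = 75.81 N·m.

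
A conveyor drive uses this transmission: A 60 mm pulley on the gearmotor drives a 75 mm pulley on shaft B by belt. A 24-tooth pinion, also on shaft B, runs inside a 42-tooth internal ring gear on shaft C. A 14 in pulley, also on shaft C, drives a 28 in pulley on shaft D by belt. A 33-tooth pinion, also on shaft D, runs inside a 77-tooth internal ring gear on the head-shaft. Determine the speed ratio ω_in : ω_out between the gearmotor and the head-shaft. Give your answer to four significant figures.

10.21

Each stage contributes driven/driver: belt 75/60 = 1.25, internal gear 42/24 = 1.75, belt 28/14 = 2, internal gear 77/33 = 2.3333.
Overall: 1.25 × 1.75 × 2 × 2.3333 = 10.208.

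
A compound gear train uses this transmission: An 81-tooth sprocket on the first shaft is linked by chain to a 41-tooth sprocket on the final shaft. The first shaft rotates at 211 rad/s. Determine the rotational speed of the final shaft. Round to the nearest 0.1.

416.9 rad/s

chain 41/81 = 0.50617 → 211/0.50617 = 416.85 rad/s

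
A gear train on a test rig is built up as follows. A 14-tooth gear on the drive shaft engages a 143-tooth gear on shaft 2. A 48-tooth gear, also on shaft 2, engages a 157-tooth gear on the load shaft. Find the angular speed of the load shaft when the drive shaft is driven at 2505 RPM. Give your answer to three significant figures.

Gear mesh: ratio = 143/14 = 10.214, so shaft 2 turns at 2505 / 10.214 = 245.24 RPM.
Gear mesh: ratio = 157/48 = 3.2708, so the load shaft turns at 245.24 / 3.2708 = 74.979 RPM.

75.0 RPM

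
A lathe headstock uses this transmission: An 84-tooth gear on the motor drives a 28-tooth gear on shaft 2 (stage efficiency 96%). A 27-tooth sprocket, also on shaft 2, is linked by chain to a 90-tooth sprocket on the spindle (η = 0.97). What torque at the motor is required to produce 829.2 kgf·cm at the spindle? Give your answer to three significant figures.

Overall ratio R = 0.33333 × 3.3333 = 1.1111; overall efficiency η = 0.96 × 0.97 = 0.9312.
Input torque = output torque / (R × η) = 829.2 / (1.1111 × 0.9312) = 801.42 kgf·cm.

801 kgf·cm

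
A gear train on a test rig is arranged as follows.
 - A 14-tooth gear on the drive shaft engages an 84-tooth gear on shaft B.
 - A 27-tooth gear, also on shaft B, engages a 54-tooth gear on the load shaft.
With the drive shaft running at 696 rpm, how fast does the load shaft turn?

58 rpm

Gear mesh: ratio = 84/14 = 6, so shaft B turns at 696 / 6 = 116 rpm.
Gear mesh: ratio = 54/27 = 2, so the load shaft turns at 116 / 2 = 58 rpm.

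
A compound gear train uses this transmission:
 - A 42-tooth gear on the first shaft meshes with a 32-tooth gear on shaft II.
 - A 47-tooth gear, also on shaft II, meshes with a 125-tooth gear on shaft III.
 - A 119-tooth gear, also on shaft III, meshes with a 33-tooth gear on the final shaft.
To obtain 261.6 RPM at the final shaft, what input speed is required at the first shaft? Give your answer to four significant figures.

Overall ratio R = 0.7619 × 2.6596 × 0.27731 = 0.56193.
Required input speed = output speed × R = 261.6 × 0.56193 = 147 RPM.

147.0 RPM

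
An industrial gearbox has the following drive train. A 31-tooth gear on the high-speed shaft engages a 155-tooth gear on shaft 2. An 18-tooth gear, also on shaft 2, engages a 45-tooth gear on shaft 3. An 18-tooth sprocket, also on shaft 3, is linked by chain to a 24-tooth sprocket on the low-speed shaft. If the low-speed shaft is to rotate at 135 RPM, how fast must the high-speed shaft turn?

Overall ratio R = 5 × 2.5 × 1.3333 = 16.667.
Required input speed = output speed × R = 135 × 16.667 = 2250 RPM.

2250 RPM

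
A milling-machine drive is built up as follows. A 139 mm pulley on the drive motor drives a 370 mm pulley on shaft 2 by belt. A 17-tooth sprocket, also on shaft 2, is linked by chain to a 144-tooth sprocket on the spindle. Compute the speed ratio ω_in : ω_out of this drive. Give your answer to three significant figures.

Each stage contributes driven/driver: belt 370/139 = 2.6619, chain 144/17 = 8.4706.
Overall: 2.6619 × 8.4706 = 22.548.

22.5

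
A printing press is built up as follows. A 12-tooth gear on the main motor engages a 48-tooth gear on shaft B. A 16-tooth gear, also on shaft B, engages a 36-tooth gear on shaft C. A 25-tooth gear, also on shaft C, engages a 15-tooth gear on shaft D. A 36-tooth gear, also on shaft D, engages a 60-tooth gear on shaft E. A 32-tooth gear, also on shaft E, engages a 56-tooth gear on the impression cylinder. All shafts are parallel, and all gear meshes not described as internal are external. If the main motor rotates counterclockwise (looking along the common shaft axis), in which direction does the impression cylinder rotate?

clockwise

the main motor → shaft B: external mesh, 1 reversal → CW.
shaft B → shaft C: external mesh, 1 reversal → CCW.
shaft C → shaft D: external mesh, 1 reversal → CW.
shaft D → shaft E: external mesh, 1 reversal → CCW.
shaft E → the impression cylinder: external mesh, 1 reversal → CW.
5 reversals in total — an odd number — so the impression cylinder turns opposite to the main motor.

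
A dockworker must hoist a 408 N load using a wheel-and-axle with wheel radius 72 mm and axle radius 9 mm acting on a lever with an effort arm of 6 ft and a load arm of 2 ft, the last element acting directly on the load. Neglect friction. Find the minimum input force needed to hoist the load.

17 N

Wheel-and-axle MA = R/r = 72/9 = 8.
Lever MA = effort arm / load arm = 6/2 = 3.
Combined ideal MA = 8 × 3 = 24.
Effort = load / MA = 408 / 24 = 17 N.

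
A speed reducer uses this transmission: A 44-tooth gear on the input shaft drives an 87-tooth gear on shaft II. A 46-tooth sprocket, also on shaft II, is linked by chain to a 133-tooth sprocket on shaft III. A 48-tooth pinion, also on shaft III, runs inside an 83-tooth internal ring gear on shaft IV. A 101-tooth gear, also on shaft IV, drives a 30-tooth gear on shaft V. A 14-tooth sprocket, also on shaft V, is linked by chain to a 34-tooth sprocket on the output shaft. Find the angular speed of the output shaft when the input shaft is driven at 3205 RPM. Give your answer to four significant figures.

449.4 RPM

the input shaft → shaft II (gear mesh, 87/44): 3205 ÷ 1.9773 = 1620.9 RPM
shaft II → shaft III (chain, 133/46): 1620.9 ÷ 2.8913 = 560.62 RPM
shaft III → shaft IV (internal gear, 83/48): 560.62 ÷ 1.7292 = 324.21 RPM
shaft IV → shaft V (gear mesh, 30/101): 324.21 ÷ 0.29703 = 1091.5 RPM
shaft V → the output shaft (chain, 34/14): 1091.5 ÷ 2.4286 = 449.45 RPM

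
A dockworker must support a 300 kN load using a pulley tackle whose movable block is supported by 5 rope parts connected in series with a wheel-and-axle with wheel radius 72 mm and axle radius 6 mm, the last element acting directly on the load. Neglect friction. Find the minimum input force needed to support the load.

5 kN

Block-and-tackle MA = number of supporting rope parts = 5.
Wheel-and-axle MA = R/r = 72/6 = 12.
Combined ideal MA = 5 × 12 = 60.
Effort = load / MA = 300 / 60 = 5 kN.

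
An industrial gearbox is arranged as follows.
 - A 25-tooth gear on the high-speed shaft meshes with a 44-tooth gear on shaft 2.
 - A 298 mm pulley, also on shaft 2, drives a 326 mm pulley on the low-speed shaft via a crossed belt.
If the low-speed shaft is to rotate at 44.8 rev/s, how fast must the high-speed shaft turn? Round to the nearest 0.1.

Overall ratio R = 1.76 × 1.094 = 1.9254.
Required input speed = output speed × R = 44.8 × 1.9254 = 86.257 rev/s.

86.3 rev/s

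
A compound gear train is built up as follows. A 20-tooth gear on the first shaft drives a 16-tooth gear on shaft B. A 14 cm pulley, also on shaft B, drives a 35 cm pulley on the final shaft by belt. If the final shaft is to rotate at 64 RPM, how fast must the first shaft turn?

128 RPM

Overall ratio R = 0.8 × 2.5 = 2.
Required input speed = output speed × R = 64 × 2 = 128 RPM.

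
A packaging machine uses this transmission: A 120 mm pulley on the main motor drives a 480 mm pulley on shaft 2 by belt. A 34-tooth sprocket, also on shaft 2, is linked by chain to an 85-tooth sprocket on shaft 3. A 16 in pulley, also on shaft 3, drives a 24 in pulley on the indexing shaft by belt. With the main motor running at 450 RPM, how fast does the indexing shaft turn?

30 RPM

belt 480/120 = 4 → 450/4 = 112.5 RPM
chain 85/34 = 2.5 → 112.5/2.5 = 45 RPM
belt 24/16 = 1.5 → 45/1.5 = 30 RPM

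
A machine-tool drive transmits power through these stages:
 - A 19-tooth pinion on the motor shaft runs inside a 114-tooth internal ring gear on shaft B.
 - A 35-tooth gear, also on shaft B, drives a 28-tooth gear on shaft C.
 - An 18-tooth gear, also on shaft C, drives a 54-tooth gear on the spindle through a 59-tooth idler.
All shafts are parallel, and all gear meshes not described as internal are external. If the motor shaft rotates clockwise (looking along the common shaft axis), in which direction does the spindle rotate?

the motor shaft → shaft B: internal mesh, same direction → CW.
shaft B → shaft C: external mesh, 1 reversal → CCW.
shaft C → the spindle: driver → idler → driven is 2 external meshes, 2 reversals → CCW.
3 reversals in total — an odd number — so the spindle turns opposite to the motor shaft.

counterclockwise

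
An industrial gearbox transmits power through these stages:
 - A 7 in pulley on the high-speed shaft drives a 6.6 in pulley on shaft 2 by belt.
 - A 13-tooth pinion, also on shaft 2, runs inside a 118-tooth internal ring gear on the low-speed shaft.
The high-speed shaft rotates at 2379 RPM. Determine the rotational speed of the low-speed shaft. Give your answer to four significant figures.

278.0 RPM

the high-speed shaft → shaft 2 (belt, 6.6/7): 2379 ÷ 0.94286 = 2523.2 RPM
shaft 2 → the low-speed shaft (internal gear, 118/13): 2523.2 ÷ 9.0769 = 277.98 RPM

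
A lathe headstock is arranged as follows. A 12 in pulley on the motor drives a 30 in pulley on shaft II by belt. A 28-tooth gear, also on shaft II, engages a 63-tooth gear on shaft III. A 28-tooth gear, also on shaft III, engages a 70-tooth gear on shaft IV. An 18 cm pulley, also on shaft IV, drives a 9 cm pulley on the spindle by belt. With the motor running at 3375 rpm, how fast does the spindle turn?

480 rpm

Belt: ratio = 30/12 = 2.5, so shaft II turns at 3375 / 2.5 = 1350 rpm.
Gear mesh: ratio = 63/28 = 2.25, so shaft III turns at 1350 / 2.25 = 600 rpm.
Gear mesh: ratio = 70/28 = 2.5, so shaft IV turns at 600 / 2.5 = 240 rpm.
Belt: ratio = 9/18 = 0.5, so the spindle turns at 240 / 0.5 = 480 rpm.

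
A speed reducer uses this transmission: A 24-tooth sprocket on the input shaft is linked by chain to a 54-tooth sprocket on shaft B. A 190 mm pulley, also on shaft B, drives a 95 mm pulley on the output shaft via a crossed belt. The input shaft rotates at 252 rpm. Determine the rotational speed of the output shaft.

224 rpm

the input shaft → shaft B (chain, 54/24): 252 ÷ 2.25 = 112 rpm
shaft B → the output shaft (belt, 95/190): 112 ÷ 0.5 = 224 rpm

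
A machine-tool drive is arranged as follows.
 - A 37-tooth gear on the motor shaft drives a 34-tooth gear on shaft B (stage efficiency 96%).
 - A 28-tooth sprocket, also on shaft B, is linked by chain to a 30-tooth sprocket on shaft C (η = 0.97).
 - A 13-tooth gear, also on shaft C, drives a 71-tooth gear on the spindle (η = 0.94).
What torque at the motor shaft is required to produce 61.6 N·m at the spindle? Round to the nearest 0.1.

Overall ratio R = 0.91892 × 1.0714 × 5.4615 = 5.3772; overall efficiency η = 0.96 × 0.97 × 0.94 = 0.8753.
Input torque = output torque / (R × η) = 61.6 / (5.3772 × 0.8753) = 13.087 N·m.

13.1 N·m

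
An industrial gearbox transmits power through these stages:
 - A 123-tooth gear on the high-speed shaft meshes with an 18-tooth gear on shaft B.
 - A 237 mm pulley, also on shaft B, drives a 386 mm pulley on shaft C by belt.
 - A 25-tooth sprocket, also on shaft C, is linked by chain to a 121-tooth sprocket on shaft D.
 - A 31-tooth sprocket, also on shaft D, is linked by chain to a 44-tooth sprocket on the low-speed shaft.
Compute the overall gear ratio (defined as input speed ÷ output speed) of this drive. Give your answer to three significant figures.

1.64

Each stage contributes driven/driver: gear mesh 18/123 = 0.14634, belt 386/237 = 1.6287, chain 121/25 = 4.84, chain 44/31 = 1.4194.
Overall: 0.14634 × 1.6287 × 4.84 × 1.4194 = 1.6374.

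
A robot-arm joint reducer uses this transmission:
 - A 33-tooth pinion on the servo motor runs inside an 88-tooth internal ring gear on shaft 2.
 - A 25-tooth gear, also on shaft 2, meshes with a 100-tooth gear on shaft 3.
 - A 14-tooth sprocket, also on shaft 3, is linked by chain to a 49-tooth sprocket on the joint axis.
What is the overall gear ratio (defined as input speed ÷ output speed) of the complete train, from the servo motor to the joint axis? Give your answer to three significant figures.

Each stage contributes driven/driver: internal gear 88/33 = 2.6667, gear mesh 100/25 = 4, chain 49/14 = 3.5.
Overall: 2.6667 × 4 × 3.5 = 37.333.

37.3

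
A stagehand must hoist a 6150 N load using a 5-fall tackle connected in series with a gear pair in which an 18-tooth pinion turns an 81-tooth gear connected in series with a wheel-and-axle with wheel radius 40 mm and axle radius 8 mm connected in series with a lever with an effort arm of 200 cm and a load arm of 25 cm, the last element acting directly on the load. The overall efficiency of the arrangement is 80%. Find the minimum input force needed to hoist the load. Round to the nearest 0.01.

8.54 N

Block-and-tackle MA = number of supporting rope parts = 5.
Gear pair MA = 81/18 = 4.5.
Wheel-and-axle MA = R/r = 40/8 = 5.
Lever MA = effort arm / load arm = 200/25 = 8.
Combined ideal MA = 5 × 4.5 × 5 × 8 = 900.
Actual MA = 900 × 0.80 = 720.
Effort = load / actual MA = 6150 / 720 = 8.5417 N.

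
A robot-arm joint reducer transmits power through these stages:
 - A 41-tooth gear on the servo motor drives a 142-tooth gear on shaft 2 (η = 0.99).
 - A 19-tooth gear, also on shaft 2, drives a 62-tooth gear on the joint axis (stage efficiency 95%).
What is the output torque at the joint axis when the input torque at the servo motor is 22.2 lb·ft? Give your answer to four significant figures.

236.0 lb·ft

After the gear mesh (142/41): 22.2 × 3.4634 × 0.99 = 76.119 lb·ft
After the gear mesh (62/19): 76.119 × 3.2632 × 0.95 = 235.97 lb·ft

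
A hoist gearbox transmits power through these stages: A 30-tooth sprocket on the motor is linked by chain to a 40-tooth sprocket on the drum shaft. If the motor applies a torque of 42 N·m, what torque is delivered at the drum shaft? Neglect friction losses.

Chain: ratio = 40/30 = 1.3333; torque at the drum shaft = 42 × 1.3333 = 56 N·m.

56 N·m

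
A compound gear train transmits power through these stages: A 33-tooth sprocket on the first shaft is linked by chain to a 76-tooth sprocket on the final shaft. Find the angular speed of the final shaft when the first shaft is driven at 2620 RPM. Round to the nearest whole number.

1138 RPM

Chain: ratio = 76/33 = 2.303, so the final shaft turns at 2620 / 2.303 = 1137.6 RPM.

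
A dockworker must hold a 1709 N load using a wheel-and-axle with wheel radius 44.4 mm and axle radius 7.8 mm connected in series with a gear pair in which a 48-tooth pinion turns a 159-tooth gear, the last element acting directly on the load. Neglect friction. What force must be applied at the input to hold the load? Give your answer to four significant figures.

90.64 N

Wheel-and-axle MA = R/r = 44.4/7.8 = 5.6923.
Gear pair MA = 159/48 = 3.3125.
Combined ideal MA = 5.6923 × 3.3125 = 18.856.
Effort = load / MA = 1709 / 18.856 = 90.635 N.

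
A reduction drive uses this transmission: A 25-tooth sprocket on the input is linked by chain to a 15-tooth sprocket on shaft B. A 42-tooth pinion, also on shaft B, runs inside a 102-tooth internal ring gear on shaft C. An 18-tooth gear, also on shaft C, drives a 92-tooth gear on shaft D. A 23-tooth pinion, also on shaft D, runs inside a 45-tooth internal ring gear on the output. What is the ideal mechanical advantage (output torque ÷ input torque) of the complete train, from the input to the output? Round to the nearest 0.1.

14.6

Each stage contributes driven/driver: chain 15/25 = 0.6, internal gear 102/42 = 2.4286, gear mesh 92/18 = 5.1111, internal gear 45/23 = 1.9565.
Overall: 0.6 × 2.4286 × 5.1111 × 1.9565 = 14.571.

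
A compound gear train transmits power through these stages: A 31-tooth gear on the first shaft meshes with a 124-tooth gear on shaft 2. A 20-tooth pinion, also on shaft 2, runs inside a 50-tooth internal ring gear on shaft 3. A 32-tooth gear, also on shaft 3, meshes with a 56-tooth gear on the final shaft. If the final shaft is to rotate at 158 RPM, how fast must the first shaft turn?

Overall ratio R = 4 × 2.5 × 1.75 = 17.5.
Required input speed = output speed × R = 158 × 17.5 = 2765 RPM.

2765 RPM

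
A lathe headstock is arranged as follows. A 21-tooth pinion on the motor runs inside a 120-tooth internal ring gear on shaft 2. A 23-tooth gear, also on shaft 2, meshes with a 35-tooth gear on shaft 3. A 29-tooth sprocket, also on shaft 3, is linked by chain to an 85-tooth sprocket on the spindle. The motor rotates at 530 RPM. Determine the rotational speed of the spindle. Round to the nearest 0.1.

Internal gear: ratio = 120/21 = 5.7143, so shaft 2 turns at 530 / 5.7143 = 92.75 RPM.
Gear mesh: ratio = 35/23 = 1.5217, so shaft 3 turns at 92.75 / 1.5217 = 60.95 RPM.
Chain: ratio = 85/29 = 2.931, so the spindle turns at 60.95 / 2.931 = 20.795 RPM.

20.8 RPM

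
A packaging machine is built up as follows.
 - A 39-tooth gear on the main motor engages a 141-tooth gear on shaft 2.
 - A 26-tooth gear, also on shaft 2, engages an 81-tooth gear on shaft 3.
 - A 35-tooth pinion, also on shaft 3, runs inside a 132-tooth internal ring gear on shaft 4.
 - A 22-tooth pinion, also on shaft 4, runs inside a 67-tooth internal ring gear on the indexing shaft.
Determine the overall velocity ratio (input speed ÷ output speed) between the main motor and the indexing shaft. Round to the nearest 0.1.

Each stage contributes driven/driver: gear mesh 141/39 = 3.6154, gear mesh 81/26 = 3.1154, internal gear 132/35 = 3.7714, internal gear 67/22 = 3.0455.
Overall: 3.6154 × 3.1154 × 3.7714 × 3.0455 = 129.37.

129.4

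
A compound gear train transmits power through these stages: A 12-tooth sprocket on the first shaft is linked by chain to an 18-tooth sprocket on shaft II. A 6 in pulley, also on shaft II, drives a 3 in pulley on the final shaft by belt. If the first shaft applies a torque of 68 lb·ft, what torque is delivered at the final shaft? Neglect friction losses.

51 lb·ft

After the chain (18/12): 68 × 1.5 = 102 lb·ft
After the belt (3/6): 102 × 0.5 = 51 lb·ft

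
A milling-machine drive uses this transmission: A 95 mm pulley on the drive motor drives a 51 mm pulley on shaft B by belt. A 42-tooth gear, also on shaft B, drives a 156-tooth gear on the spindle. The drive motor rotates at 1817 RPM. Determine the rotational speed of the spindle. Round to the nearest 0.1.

Belt: ratio = 51/95 = 0.53684, so shaft B turns at 1817 / 0.53684 = 3384.6 RPM.
Gear mesh: ratio = 156/42 = 3.7143, so the spindle turns at 3384.6 / 3.7143 = 911.24 RPM.

911.2 RPM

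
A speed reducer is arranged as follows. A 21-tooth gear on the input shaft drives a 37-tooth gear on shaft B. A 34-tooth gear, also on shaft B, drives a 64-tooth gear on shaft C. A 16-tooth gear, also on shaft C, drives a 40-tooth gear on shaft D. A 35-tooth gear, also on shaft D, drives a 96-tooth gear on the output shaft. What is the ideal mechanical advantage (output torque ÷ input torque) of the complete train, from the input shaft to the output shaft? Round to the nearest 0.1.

Each stage contributes driven/driver: gear mesh 37/21 = 1.7619, gear mesh 64/34 = 1.8824, gear mesh 40/16 = 2.5, gear mesh 96/35 = 2.7429.
Overall: 1.7619 × 1.8824 × 2.5 × 2.7429 = 22.742.

22.7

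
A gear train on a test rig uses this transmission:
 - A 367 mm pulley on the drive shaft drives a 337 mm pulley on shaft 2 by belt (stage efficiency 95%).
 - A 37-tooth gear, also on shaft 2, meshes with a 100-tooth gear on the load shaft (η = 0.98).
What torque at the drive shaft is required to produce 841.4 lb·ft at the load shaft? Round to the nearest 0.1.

364.2 lb·ft

Overall ratio R = 0.91826 × 2.7027 = 2.4818; overall efficiency η = 0.95 × 0.98 = 0.9310.
Input torque = output torque / (R × η) = 841.4 / (2.4818 × 0.9310) = 364.16 lb·ft.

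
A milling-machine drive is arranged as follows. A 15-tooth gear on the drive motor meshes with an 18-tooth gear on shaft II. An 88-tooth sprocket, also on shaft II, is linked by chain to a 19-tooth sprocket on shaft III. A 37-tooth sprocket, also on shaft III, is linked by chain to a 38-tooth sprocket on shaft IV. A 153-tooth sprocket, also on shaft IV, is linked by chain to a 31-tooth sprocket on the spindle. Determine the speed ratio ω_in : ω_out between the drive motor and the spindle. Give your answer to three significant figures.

0.0539

Each stage contributes driven/driver: gear mesh 18/15 = 1.2, chain 19/88 = 0.21591, chain 38/37 = 1.027, chain 31/153 = 0.20261.
Overall: 1.2 × 0.21591 × 1.027 × 0.20261 = 0.053914.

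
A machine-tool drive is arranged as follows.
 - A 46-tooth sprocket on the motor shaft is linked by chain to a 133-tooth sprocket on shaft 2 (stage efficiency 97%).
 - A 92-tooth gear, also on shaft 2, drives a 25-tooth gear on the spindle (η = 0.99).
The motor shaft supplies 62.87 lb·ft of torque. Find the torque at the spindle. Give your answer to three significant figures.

47.4 lb·ft

chain 133/46 = 2.8913 → τ = 62.87·2.8913·0.97 = 176.32 lb·ft
gear mesh 25/92 = 0.27174 → τ = 176.32·0.27174·0.99 = 47.435 lb·ft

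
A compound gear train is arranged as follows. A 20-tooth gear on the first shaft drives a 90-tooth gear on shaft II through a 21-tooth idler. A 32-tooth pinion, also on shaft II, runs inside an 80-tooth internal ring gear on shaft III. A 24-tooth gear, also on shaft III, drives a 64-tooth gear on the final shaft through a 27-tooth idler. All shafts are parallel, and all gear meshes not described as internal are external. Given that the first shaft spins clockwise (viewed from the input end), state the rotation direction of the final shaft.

clockwise

the first shaft → shaft II: driver → idler → driven is 2 external meshes, 2 reversals → CW.
shaft II → shaft III: internal mesh, same direction → CW.
shaft III → the final shaft: driver → idler → driven is 2 external meshes, 2 reversals → CW.
4 reversals in total — an even number — so the final shaft turns the same way as the first shaft.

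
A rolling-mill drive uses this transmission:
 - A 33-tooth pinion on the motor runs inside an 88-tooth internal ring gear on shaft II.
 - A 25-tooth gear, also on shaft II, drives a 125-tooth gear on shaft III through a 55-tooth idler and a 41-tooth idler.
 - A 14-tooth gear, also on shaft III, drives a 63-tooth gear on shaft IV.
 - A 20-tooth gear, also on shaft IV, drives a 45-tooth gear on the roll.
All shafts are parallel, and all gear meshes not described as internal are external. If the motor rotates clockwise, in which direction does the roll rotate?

counterclockwise

the motor → shaft II: internal mesh, same direction → CW.
shaft II → shaft III: driver → idler → idler → driven is 3 external meshes, 3 reversals → CCW.
shaft III → shaft IV: external mesh, 1 reversal → CW.
shaft IV → the roll: external mesh, 1 reversal → CCW.
5 reversals in total — an odd number — so the roll turns opposite to the motor.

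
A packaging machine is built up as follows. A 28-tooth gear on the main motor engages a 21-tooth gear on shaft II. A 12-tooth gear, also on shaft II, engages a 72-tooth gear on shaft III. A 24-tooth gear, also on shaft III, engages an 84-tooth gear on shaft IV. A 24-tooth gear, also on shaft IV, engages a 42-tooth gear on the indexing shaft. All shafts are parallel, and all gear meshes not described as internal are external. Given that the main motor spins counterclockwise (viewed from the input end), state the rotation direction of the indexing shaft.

the main motor → shaft II: external mesh, 1 reversal → CW.
shaft II → shaft III: external mesh, 1 reversal → CCW.
shaft III → shaft IV: external mesh, 1 reversal → CW.
shaft IV → the indexing shaft: external mesh, 1 reversal → CCW.
4 reversals in total — an even number — so the indexing shaft turns the same way as the main motor.

counterclockwise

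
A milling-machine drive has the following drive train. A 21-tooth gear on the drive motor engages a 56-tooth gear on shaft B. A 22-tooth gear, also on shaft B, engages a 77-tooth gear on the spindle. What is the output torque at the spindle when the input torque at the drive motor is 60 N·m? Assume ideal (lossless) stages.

560 N·m

After the gear mesh (56/21): 60 × 2.6667 = 160 N·m
After the gear mesh (77/22): 160 × 3.5 = 560 N·m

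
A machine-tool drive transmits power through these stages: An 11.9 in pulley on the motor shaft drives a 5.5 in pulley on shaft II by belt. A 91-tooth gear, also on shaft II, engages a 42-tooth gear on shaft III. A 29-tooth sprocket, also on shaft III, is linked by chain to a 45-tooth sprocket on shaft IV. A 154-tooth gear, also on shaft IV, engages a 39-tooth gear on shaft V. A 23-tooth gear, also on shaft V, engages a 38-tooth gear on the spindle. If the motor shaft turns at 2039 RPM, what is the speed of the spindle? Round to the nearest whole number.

14722 RPM

Belt: ratio = 5.5/11.9 = 0.46218, so shaft II turns at 2039 / 0.46218 = 4411.7 RPM.
Gear mesh: ratio = 42/91 = 0.46154, so shaft III turns at 4411.7 / 0.46154 = 9558.6 RPM.
Chain: ratio = 45/29 = 1.5517, so shaft IV turns at 9558.6 / 1.5517 = 6160 RPM.
Gear mesh: ratio = 39/154 = 0.25325, so shaft V turns at 6160 / 0.25325 = 24324 RPM.
Gear mesh: ratio = 38/23 = 1.6522, so the spindle turns at 24324 / 1.6522 = 14722 RPM.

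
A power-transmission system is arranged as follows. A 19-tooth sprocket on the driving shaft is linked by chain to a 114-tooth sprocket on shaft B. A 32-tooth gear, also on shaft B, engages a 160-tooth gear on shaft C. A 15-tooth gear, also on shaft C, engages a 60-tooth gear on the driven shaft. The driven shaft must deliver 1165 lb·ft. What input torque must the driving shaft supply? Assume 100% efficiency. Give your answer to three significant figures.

9.71 lb·ft

Overall ratio R = 6 × 5 × 4 = 120.
Input torque = output torque / R = 1165 / 120 = 9.7083 lb·ft.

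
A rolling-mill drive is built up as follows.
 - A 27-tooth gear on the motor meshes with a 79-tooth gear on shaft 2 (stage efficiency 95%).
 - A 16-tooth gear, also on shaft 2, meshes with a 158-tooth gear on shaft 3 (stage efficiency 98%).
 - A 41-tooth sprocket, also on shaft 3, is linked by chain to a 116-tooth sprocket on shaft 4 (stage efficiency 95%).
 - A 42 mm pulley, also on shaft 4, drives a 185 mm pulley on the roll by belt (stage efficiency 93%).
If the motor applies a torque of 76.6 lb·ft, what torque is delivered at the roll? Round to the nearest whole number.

Gear mesh: ratio = 79/27 = 2.9259; torque at shaft 2 = 76.6 × 2.9259 × 0.95 = 212.92 lb·ft.
Gear mesh: ratio = 158/16 = 9.875; torque at shaft 3 = 212.92 × 9.875 × 0.98 = 2060.5 lb·ft.
Chain: ratio = 116/41 = 2.8293; torque at shaft 4 = 2060.5 × 2.8293 × 0.95 = 5538.3 lb·ft.
Belt: ratio = 185/42 = 4.4048; torque at the roll = 5538.3 × 4.4048 × 0.93 = 22687 lb·ft.

22687 lb·ft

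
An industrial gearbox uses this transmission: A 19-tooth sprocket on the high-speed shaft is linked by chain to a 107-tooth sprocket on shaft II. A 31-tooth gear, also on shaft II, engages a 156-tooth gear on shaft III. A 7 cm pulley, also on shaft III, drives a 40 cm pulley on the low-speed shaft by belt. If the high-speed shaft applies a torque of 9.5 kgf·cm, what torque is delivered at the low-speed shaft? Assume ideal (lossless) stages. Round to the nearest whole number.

1538 kgf·cm

After the chain (107/19): 9.5 × 5.6316 = 53.5 kgf·cm
After the gear mesh (156/31): 53.5 × 5.0323 = 269.23 kgf·cm
After the belt (40/7): 269.23 × 5.7143 = 1538.4 kgf·cm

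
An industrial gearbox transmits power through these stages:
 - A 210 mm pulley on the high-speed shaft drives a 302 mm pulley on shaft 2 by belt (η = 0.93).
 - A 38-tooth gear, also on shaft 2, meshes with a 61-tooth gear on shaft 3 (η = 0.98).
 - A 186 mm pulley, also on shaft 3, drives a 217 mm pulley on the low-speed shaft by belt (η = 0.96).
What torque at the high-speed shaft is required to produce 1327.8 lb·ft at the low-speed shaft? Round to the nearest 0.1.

Overall ratio R = 1.4381 × 1.6053 × 1.1667 = 2.6933; overall efficiency η = 0.93 × 0.98 × 0.96 = 0.8749.
Input torque = output torque / (R × η) = 1327.8 / (2.6933 × 0.8749) = 563.47 lb·ft.

563.5 lb·ft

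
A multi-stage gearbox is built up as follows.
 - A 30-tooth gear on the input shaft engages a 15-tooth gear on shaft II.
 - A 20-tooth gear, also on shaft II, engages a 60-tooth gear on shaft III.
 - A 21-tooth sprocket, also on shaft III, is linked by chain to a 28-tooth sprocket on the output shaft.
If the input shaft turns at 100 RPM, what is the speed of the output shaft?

the input shaft → shaft II (gear mesh, 15/30): 100 ÷ 0.5 = 200 RPM
shaft II → shaft III (gear mesh, 60/20): 200 ÷ 3 = 66.667 RPM
shaft III → the output shaft (chain, 28/21): 66.667 ÷ 1.3333 = 50 RPM

50 RPM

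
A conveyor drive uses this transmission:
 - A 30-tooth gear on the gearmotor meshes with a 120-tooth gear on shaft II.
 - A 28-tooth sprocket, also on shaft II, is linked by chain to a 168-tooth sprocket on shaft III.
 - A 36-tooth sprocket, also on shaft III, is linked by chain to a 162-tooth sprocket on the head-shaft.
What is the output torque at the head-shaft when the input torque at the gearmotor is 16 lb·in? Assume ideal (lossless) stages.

1728 lb·in

Gear mesh: ratio = 120/30 = 4; torque at shaft II = 16 × 4 = 64 lb·in.
Chain: ratio = 168/28 = 6; torque at shaft III = 64 × 6 = 384 lb·in.
Chain: ratio = 162/36 = 4.5; torque at the head-shaft = 384 × 4.5 = 1728 lb·in.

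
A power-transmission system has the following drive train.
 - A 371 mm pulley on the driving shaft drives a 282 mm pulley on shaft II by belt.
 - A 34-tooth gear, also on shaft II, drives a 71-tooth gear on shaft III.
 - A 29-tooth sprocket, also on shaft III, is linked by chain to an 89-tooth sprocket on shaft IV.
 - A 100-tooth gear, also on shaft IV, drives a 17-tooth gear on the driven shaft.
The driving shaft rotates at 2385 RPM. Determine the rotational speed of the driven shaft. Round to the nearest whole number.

2880 RPM

the driving shaft → shaft II (belt, 282/371): 2385 ÷ 0.76011 = 3137.7 RPM
shaft II → shaft III (gear mesh, 71/34): 3137.7 ÷ 2.0882 = 1502.6 RPM
shaft III → shaft IV (chain, 89/29): 1502.6 ÷ 3.069 = 489.6 RPM
shaft IV → the driven shaft (gear mesh, 17/100): 489.6 ÷ 0.17 = 2880 RPM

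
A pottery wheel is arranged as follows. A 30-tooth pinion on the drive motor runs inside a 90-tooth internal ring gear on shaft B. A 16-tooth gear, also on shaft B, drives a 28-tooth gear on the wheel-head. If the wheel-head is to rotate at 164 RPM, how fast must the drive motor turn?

Overall ratio R = 3 × 1.75 = 5.25.
Required input speed = output speed × R = 164 × 5.25 = 861 RPM.

861 RPM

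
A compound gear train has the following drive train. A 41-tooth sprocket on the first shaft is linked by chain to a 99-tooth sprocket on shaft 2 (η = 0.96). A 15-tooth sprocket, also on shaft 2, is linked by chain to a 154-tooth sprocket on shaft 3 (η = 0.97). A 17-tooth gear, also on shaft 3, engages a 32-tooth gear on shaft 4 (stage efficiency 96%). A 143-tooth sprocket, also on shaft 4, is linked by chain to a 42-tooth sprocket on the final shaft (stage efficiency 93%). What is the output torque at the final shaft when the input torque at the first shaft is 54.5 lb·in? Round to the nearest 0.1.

621.0 lb·in

chain 99/41 = 2.4146 → τ = 54.5·2.4146·0.96 = 126.33 lb·in
chain 154/15 = 10.267 → τ = 126.33·10.267·0.97 = 1258.1 lb·in
gear mesh 32/17 = 1.8824 → τ = 1258.1·1.8824·0.96 = 2273.5 lb·in
chain 42/143 = 0.29371 → τ = 2273.5·0.29371·0.93 = 621 lb·in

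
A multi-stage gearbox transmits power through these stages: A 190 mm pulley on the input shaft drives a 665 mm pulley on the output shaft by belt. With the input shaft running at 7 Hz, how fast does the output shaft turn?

2 Hz

belt 665/190 = 3.5 → 7/3.5 = 2 Hz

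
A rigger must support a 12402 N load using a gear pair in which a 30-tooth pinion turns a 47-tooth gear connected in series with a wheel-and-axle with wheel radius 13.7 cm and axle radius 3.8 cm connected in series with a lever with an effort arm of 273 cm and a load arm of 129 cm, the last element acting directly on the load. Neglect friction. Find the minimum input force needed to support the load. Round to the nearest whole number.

Gear pair MA = 47/30 = 1.5667.
Wheel-and-axle MA = R/r = 13.7/3.8 = 3.6053.
Lever MA = effort arm / load arm = 273/129 = 2.1163.
Combined ideal MA = 1.5667 × 3.6053 × 2.1163 = 11.953.
Effort = load / MA = 12402 / 11.953 = 1037.5 N.

1038 N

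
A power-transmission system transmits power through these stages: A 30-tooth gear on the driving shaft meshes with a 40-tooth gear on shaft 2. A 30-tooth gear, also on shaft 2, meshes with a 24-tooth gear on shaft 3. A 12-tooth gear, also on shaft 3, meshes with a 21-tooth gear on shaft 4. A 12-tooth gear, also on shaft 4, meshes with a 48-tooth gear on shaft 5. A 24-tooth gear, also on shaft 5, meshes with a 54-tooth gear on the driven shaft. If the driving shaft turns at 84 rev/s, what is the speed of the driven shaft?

5 rev/s

gear mesh 40/30 = 1.3333 → 84/1.3333 = 63 rev/s
gear mesh 24/30 = 0.8 → 63/0.8 = 78.75 rev/s
gear mesh 21/12 = 1.75 → 78.75/1.75 = 45 rev/s
gear mesh 48/12 = 4 → 45/4 = 11.25 rev/s
gear mesh 54/24 = 2.25 → 11.25/2.25 = 5 rev/s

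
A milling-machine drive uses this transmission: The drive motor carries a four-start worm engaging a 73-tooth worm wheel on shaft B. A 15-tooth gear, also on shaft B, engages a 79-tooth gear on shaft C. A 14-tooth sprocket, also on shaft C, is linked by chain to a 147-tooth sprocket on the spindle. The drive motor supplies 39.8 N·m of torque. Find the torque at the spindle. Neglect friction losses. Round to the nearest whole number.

After the worm (73/4): 39.8 × 18.25 = 726.35 N·m
After the gear mesh (79/15): 726.35 × 5.2667 = 3825.4 N·m
After the chain (147/14): 3825.4 × 10.5 = 40167 N·m

40167 N·m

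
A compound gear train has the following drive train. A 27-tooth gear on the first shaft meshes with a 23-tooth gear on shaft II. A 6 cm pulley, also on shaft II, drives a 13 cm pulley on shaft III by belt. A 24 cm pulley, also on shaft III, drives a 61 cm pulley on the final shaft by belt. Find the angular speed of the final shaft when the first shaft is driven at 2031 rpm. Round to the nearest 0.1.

gear mesh 23/27 = 0.85185 → 2031/0.85185 = 2384.2 rpm
belt 13/6 = 2.1667 → 2384.2/2.1667 = 1100.4 rpm
belt 61/24 = 2.5417 → 1100.4/2.5417 = 432.95 rpm

432.9 rpm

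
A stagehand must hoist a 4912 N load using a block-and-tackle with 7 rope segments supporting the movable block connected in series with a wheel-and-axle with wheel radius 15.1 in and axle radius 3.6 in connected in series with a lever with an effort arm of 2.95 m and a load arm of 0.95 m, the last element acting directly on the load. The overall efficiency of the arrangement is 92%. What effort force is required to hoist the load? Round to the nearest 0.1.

58.6 N

Block-and-tackle MA = number of supporting rope parts = 7.
Wheel-and-axle MA = R/r = 15.1/3.6 = 4.1944.
Lever MA = effort arm / load arm = 2.95/0.95 = 3.1053.
Combined ideal MA = 7 × 4.1944 × 3.1053 = 91.174.
Actual MA = 91.174 × 0.92 = 83.88.
Effort = load / actual MA = 4912 / 83.88 = 58.56 N.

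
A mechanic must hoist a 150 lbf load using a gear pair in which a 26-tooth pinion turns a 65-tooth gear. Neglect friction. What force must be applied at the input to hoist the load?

60 lbf

Gear pair MA = 65/26 = 2.5.
Effort = load / MA = 150 / 2.5 = 60 lbf.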